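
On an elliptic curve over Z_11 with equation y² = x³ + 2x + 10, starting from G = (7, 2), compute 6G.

Double-and-add on 6 = (110)₂. Start with G = (7, 2) for the leading 1-bit.
double: tangent at (7, 2): λ = (3·7² + 2)/(2·2) ≡ 6/4. 4⁻¹ ≡ 3 (mod 11), so λ ≡ 6·3 ≡ 7.
  x = λ² - 7 - 7 = 49 - 14 ≡ 2; y = λ·(7 - 2) - 2 ≡ 0. → (2, 0)
add G: (2, 0) + (7, 2). λ = (2 - 0)/(7 - 2) ≡ 2/5 mod 11. 5⁻¹ ≡ 9 (mod 11), so λ ≡ 7.
  x = λ² - 2 - 7 = 49 - 9 ≡ 7; y = λ·(2 - 7) - 0 ≡ 9. → (7, 9)
double: tangent at (7, 9): λ = (3·7² + 2)/(2·9) ≡ 6/7. 7⁻¹ ≡ 8 (mod 11) since 7·8 = 56 ≡ 1, so λ ≡ 6·8 ≡ 4.
  x = λ² - 7 - 7 = 16 - 14 ≡ 2; y = λ·(7 - 2) - 9 ≡ 0. → (2, 0)

(2, 0)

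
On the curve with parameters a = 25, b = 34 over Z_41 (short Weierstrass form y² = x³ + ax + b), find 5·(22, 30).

(40, 34)

Write G = (22, 30).
Double-and-add on 5 = (101)₂. Start with G = (22, 30) for the leading 1-bit.
double: tangent at (22, 30): λ = (3·22² + 25)/(2·30) ≡ 1/19. 19⁻¹ ≡ 13 (mod 41), so λ ≡ 1·13 ≡ 13.
  x = λ² - 22 - 22 = 169 - 44 ≡ 2; y = λ·(22 - 2) - 30 ≡ 25. → (2, 25)
double: tangent at (2, 25): λ = (3·2² + 25)/(2·25) ≡ 37/9. 9⁻¹ ≡ 32 (mod 41), so λ ≡ 37·32 ≡ 36.
  x = λ² - 2 - 2 = 1296 - 4 ≡ 21; y = λ·(2 - 21) - 25 ≡ 29. → (21, 29)
add G: (21, 29) + (22, 30). λ = (30 - 29)/(22 - 21) ≡ 1/1 mod 41. 1⁻¹ ≡ 1 (mod 41), so λ ≡ 1.
  x = λ² - 21 - 22 = 1 - 43 ≡ 40; y = λ·(21 - 40) - 29 ≡ 34. → (40, 34)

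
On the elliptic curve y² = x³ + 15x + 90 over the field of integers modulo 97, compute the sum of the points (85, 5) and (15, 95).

(62, 7)

(85, 5) + (15, 95). λ = (95 - 5)/(15 - 85) ≡ 90/27 mod 97. 27⁻¹ ≡ 18 (mod 97), so λ ≡ 68.
  x = λ² - 85 - 15 = 4624 - 100 ≡ 62; y = λ·(85 - 62) - 5 ≡ 7. → (62, 7)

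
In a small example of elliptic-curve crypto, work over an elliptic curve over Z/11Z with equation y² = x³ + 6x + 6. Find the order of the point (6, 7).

7

2P: tangent at (6, 7): λ = (3·6² + 6)/(2·7) ≡ 4/3. 3⁻¹ ≡ 4 (mod 11) since 3·4 = 12 ≡ 1, so λ ≡ 4·4 ≡ 5.
  x = λ² - 6 - 6 = 25 - 12 ≡ 2; y = λ·(6 - 2) - 7 ≡ 2. → (2, 2)
3P: (2, 2) + (6, 7). λ = (7 - 2)/(6 - 2) ≡ 5/4 mod 11. 4⁻¹ ≡ 3 (mod 11), so λ ≡ 4.
  x = λ² - 2 - 6 = 16 - 8 ≡ 8; y = λ·(2 - 8) - 2 ≡ 7. → (8, 7)
4P: (8, 7) + (6, 7). λ = (7 - 7)/(6 - 8) ≡ 0/9 mod 11. 9⁻¹ ≡ 5 (mod 11) since 9·5 = 45 ≡ 1, so λ ≡ 0.
  x = λ² - 8 - 6 = 0 - 14 ≡ 8; y = λ·(8 - 8) - 7 ≡ 4. → (8, 4)
5P: (8, 4) + (6, 7). λ = (7 - 4)/(6 - 8) ≡ 3/9 mod 11. 9⁻¹ ≡ 5 (mod 11) since 9·5 = 45 ≡ 1, so λ ≡ 4.
  x = λ² - 8 - 6 = 16 - 14 ≡ 2; y = λ·(8 - 2) - 4 ≡ 9. → (2, 9)
6P: (2, 9) + (6, 7). λ = (7 - 9)/(6 - 2) ≡ 9/4 mod 11. 4⁻¹ ≡ 3 (mod 11), so λ ≡ 5.
  x = λ² - 2 - 6 = 25 - 8 ≡ 6; y = λ·(2 - 6) - 9 ≡ 4. → (6, 4)
7P: (6, 4) + (6, 7): same x and y₁ ≡ -y₂, so the sum is O.
7P = O, so the order is 7.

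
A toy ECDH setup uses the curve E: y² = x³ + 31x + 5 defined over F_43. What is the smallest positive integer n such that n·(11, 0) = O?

2

2P: (11, 0) + (11, 0): same x and y₁ ≡ -y₂, so the sum is O.
2P = O, so the order is 2.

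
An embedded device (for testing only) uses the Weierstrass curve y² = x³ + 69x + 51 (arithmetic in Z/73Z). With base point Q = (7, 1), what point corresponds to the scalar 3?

Repeated addition: build up to 3Q.
2Q: tangent at (7, 1): λ = (3·7² + 69)/(2·1) ≡ 70/2. 2⁻¹ ≡ 37 (mod 73), so λ ≡ 70·37 ≡ 35.
  x = λ² - 7 - 7 = 1225 - 14 ≡ 43; y = λ·(7 - 43) - 1 ≡ 53. → (43, 53)
3Q: (43, 53) + (7, 1). λ = (1 - 53)/(7 - 43) ≡ 21/37 mod 73. 37⁻¹ ≡ 2 (mod 73), so λ ≡ 42.
  x = λ² - 43 - 7 = 1764 - 50 ≡ 35; y = λ·(43 - 35) - 53 ≡ 64. → (35, 64)

(35, 64)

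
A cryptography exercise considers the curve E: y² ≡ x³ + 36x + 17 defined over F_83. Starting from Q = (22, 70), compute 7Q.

Double-and-add on 7 = (111)₂. Start with Q = (22, 70) for the leading 1-bit.
double: tangent at (22, 70): λ = (3·22² + 36)/(2·70) ≡ 77/57. 57⁻¹ ≡ 67 (mod 83), so λ ≡ 77·67 ≡ 13.
  x = λ² - 22 - 22 = 169 - 44 ≡ 42; y = λ·(22 - 42) - 70 ≡ 2. → (42, 2)
add Q: (42, 2) + (22, 70). λ = (70 - 2)/(22 - 42) ≡ 68/63 mod 83. 63⁻¹ ≡ 29 (mod 83) since 63·29 = 1827 ≡ 1, so λ ≡ 63.
  x = λ² - 42 - 22 = 3969 - 64 ≡ 4; y = λ·(42 - 4) - 2 ≡ 68. → (4, 68)
double: tangent at (4, 68): λ = (3·4² + 36)/(2·68) ≡ 1/53. 53⁻¹ ≡ 47 (mod 83), so λ ≡ 1·47 ≡ 47.
  x = λ² - 4 - 4 = 2209 - 8 ≡ 43; y = λ·(4 - 43) - 68 ≡ 8. → (43, 8)
add Q: (43, 8) + (22, 70). λ = (70 - 8)/(22 - 43) ≡ 62/62 mod 83. 62⁻¹ ≡ 79 (mod 83), so λ ≡ 1.
  x = λ² - 43 - 22 = 1 - 65 ≡ 19; y = λ·(43 - 19) - 8 ≡ 16. → (19, 16)

(19, 16)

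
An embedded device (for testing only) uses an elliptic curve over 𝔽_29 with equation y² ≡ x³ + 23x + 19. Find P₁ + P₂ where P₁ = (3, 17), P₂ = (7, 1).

(3, 17) + (7, 1). λ = (1 - 17)/(7 - 3) ≡ 13/4 mod 29. 4⁻¹ ≡ 22 (mod 29), so λ ≡ 25.
  x = λ² - 3 - 7 = 625 - 10 ≡ 6; y = λ·(3 - 6) - 17 ≡ 24. → (6, 24)

(6, 24)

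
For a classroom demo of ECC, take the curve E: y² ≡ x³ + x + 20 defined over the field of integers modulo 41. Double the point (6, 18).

tangent at (6, 18): λ = (3·6² + 1)/(2·18) ≡ 27/36. 36⁻¹ ≡ 8 (mod 41), so λ ≡ 27·8 ≡ 11.
  x = λ² - 6 - 6 = 121 - 12 ≡ 27; y = λ·(6 - 27) - 18 ≡ 38. → (27, 38)

(27, 38)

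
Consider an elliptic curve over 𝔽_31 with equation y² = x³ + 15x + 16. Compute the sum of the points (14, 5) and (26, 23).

(1, 30)

(14, 5) + (26, 23). λ = (23 - 5)/(26 - 14) ≡ 18/12 mod 31. 12⁻¹ ≡ 13 (mod 31), so λ ≡ 17.
  x = λ² - 14 - 26 = 289 - 40 ≡ 1; y = λ·(14 - 1) - 5 ≡ 30. → (1, 30)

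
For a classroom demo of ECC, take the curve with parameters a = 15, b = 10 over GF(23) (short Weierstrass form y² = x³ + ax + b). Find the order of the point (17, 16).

9

2P: tangent at (17, 16): λ = (3·17² + 15)/(2·16) ≡ 8/9. 9⁻¹ ≡ 18 (mod 23), so λ ≡ 8·18 ≡ 6.
  x = λ² - 17 - 17 = 36 - 34 ≡ 2; y = λ·(17 - 2) - 16 ≡ 5. → (2, 5)
3P: (2, 5) + (17, 16). λ = (16 - 5)/(17 - 2) ≡ 11/15 mod 23. 15⁻¹ ≡ 20 (mod 23), so λ ≡ 13.
  x = λ² - 2 - 17 = 169 - 19 ≡ 12; y = λ·(2 - 12) - 5 ≡ 3. → (12, 3)
4P: (12, 3) + (17, 16). λ = (16 - 3)/(17 - 12) ≡ 13/5 mod 23. 5⁻¹ ≡ 14 (mod 23), so λ ≡ 21.
  x = λ² - 12 - 17 = 441 - 29 ≡ 21; y = λ·(12 - 21) - 3 ≡ 15. → (21, 15)
5P: (21, 15) + (17, 16). λ = (16 - 15)/(17 - 21) ≡ 1/19 mod 23. 19⁻¹ ≡ 17 (mod 23), so λ ≡ 17.
  x = λ² - 21 - 17 = 289 - 38 ≡ 21; y = λ·(21 - 21) - 15 ≡ 8. → (21, 8)
6P: (21, 8) + (17, 16). λ = (16 - 8)/(17 - 21) ≡ 8/19 mod 23. 19⁻¹ ≡ 17 (mod 23), so λ ≡ 21.
  x = λ² - 21 - 17 = 441 - 38 ≡ 12; y = λ·(21 - 12) - 8 ≡ 20. → (12, 20)
7P: (12, 20) + (17, 16). λ = (16 - 20)/(17 - 12) ≡ 19/5 mod 23. 5⁻¹ ≡ 14 (mod 23), so λ ≡ 13.
  x = λ² - 12 - 17 = 169 - 29 ≡ 2; y = λ·(12 - 2) - 20 ≡ 18. → (2, 18)
8P: (2, 18) + (17, 16). λ = (16 - 18)/(17 - 2) ≡ 21/15 mod 23. 15⁻¹ ≡ 20 (mod 23) since 15·20 = 300 ≡ 1, so λ ≡ 6.
  x = λ² - 2 - 17 = 36 - 19 ≡ 17; y = λ·(2 - 17) - 18 ≡ 7. → (17, 7)
9P: (17, 7) + (17, 16): same x and y₁ ≡ -y₂, so the sum is 𝒪.
9P = 𝒪, so the order is 9.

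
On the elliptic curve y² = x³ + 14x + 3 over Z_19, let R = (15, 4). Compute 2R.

tangent at (15, 4): λ = (3·15² + 14)/(2·4) ≡ 5/8. 8⁻¹ ≡ 12 (mod 19) since 8·12 = 96 ≡ 1, so λ ≡ 5·12 ≡ 3.
  x = λ² - 15 - 15 = 9 - 30 ≡ 17; y = λ·(15 - 17) - 4 ≡ 9. → (17, 9)

(17, 9)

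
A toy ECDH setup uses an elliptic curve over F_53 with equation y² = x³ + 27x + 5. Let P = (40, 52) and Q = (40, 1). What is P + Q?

O

The two points share x = 40 and their y-coordinates satisfy 52 + 1 ≡ 0 (mod 53), so they are inverses. Their sum is ∞.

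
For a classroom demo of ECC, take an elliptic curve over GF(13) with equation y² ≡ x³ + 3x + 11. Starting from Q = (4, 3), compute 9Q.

Repeated addition: build up to 9Q.
2Q: tangent at (4, 3): λ = (3·4² + 3)/(2·3) ≡ 12/6. 6⁻¹ ≡ 11 (mod 13), so λ ≡ 12·11 ≡ 2.
  x = λ² - 4 - 4 = 4 - 8 ≡ 9; y = λ·(4 - 9) - 3 ≡ 0. → (9, 0)
3Q: (9, 0) + (4, 3). λ = (3 - 0)/(4 - 9) ≡ 3/8 mod 13. 8⁻¹ ≡ 5 (mod 13) since 8·5 = 40 ≡ 1, so λ ≡ 2.
  x = λ² - 9 - 4 = 4 - 13 ≡ 4; y = λ·(9 - 4) - 0 ≡ 10. → (4, 10)
4Q: (4, 10) + (4, 3): same x and y₁ ≡ -y₂, so the sum is ∞.
5Q: ∞ + (4, 3) = (4, 3) (identity).
6Q: tangent at (4, 3): λ = (3·4² + 3)/(2·3) ≡ 12/6. 6⁻¹ ≡ 11 (mod 13), so λ ≡ 12·11 ≡ 2.
  x = λ² - 4 - 4 = 4 - 8 ≡ 9; y = λ·(4 - 9) - 3 ≡ 0. → (9, 0)
7Q: (9, 0) + (4, 3). λ = (3 - 0)/(4 - 9) ≡ 3/8 mod 13. 8⁻¹ ≡ 5 (mod 13) since 8·5 = 40 ≡ 1, so λ ≡ 2.
  x = λ² - 9 - 4 = 4 - 13 ≡ 4; y = λ·(9 - 4) - 0 ≡ 10. → (4, 10)
8Q: (4, 10) + (4, 3): same x and y₁ ≡ -y₂, so the sum is ∞.
9Q: ∞ + (4, 3) = (4, 3) (identity).

(4, 3)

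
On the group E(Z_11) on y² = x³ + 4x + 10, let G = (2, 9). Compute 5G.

(3, 4)

Repeated addition: build up to 5G.
2G: tangent at (2, 9): λ = (3·2² + 4)/(2·9) ≡ 5/7. 7⁻¹ ≡ 8 (mod 11), so λ ≡ 5·8 ≡ 7.
  x = λ² - 2 - 2 = 49 - 4 ≡ 1; y = λ·(2 - 1) - 9 ≡ 9. → (1, 9)
3G: (1, 9) + (2, 9). λ = (9 - 9)/(2 - 1) ≡ 0/1 mod 11. 1⁻¹ ≡ 1 (mod 11) since 1·1 = 1 ≡ 1, so λ ≡ 0.
  x = λ² - 1 - 2 = 0 - 3 ≡ 8; y = λ·(1 - 8) - 9 ≡ 2. → (8, 2)
4G: (8, 2) + (2, 9). λ = (9 - 2)/(2 - 8) ≡ 7/5 mod 11. 5⁻¹ ≡ 9 (mod 11), so λ ≡ 8.
  x = λ² - 8 - 2 = 64 - 10 ≡ 10; y = λ·(8 - 10) - 2 ≡ 4. → (10, 4)
5G: (10, 4) + (2, 9). λ = (9 - 4)/(2 - 10) ≡ 5/3 mod 11. 3⁻¹ ≡ 4 (mod 11), so λ ≡ 9.
  x = λ² - 10 - 2 = 81 - 12 ≡ 3; y = λ·(10 - 3) - 4 ≡ 4. → (3, 4)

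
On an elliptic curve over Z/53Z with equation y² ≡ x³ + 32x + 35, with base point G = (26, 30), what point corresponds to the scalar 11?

Double-and-add on 11 = (1011)₂. Start with G = (26, 30) for the leading 1-bit.
double: tangent at (26, 30): λ = (3·26² + 32)/(2·30) ≡ 46/7. 7⁻¹ ≡ 38 (mod 53), so λ ≡ 46·38 ≡ 52.
  x = λ² - 26 - 26 = 2704 - 52 ≡ 2; y = λ·(26 - 2) - 30 ≡ 52. → (2, 52)
double: tangent at (2, 52): λ = (3·2² + 32)/(2·52) ≡ 44/51. 51⁻¹ ≡ 26 (mod 53) since 51·26 = 1326 ≡ 1, so λ ≡ 44·26 ≡ 31.
  x = λ² - 2 - 2 = 961 - 4 ≡ 3; y = λ·(2 - 3) - 52 ≡ 23. → (3, 23)
add G: (3, 23) + (26, 30). λ = (30 - 23)/(26 - 3) ≡ 7/23 mod 53. 23⁻¹ ≡ 30 (mod 53) since 23·30 = 690 ≡ 1, so λ ≡ 51.
  x = λ² - 3 - 26 = 2601 - 29 ≡ 28; y = λ·(3 - 28) - 23 ≡ 27. → (28, 27)
double: tangent at (28, 27): λ = (3·28² + 32)/(2·27) ≡ 52/1. 1⁻¹ ≡ 1 (mod 53) since 1·1 = 1 ≡ 1, so λ ≡ 52·1 ≡ 52.
  x = λ² - 28 - 28 = 2704 - 56 ≡ 51; y = λ·(28 - 51) - 27 ≡ 49. → (51, 49)
add G: (51, 49) + (26, 30). λ = (30 - 49)/(26 - 51) ≡ 34/28 mod 53. 28⁻¹ ≡ 36 (mod 53) since 28·36 = 1008 ≡ 1, so λ ≡ 5.
  x = λ² - 51 - 26 = 25 - 77 ≡ 1; y = λ·(51 - 1) - 49 ≡ 42. → (1, 42)

(1, 42)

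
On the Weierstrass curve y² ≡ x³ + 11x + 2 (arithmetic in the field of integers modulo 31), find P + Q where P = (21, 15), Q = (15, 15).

(21, 15) + (15, 15). λ = (15 - 15)/(15 - 21) ≡ 0/25 mod 31. 25⁻¹ ≡ 5 (mod 31), so λ ≡ 0.
  x = λ² - 21 - 15 = 0 - 36 ≡ 26; y = λ·(21 - 26) - 15 ≡ 16. → (26, 16)

(26, 16)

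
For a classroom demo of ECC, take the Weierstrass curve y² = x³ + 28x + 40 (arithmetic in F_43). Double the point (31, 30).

(35, 11)

tangent at (31, 30): λ = (3·31² + 28)/(2·30) ≡ 30/17. 17⁻¹ ≡ 38 (mod 43), so λ ≡ 30·38 ≡ 22.
  x = λ² - 31 - 31 = 484 - 62 ≡ 35; y = λ·(31 - 35) - 30 ≡ 11. → (35, 11)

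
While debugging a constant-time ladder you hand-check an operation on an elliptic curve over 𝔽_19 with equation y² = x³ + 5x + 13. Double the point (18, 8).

(7, 7)

tangent at (18, 8): λ = (3·18² + 5)/(2·8) ≡ 8/16. 16⁻¹ ≡ 6 (mod 19), so λ ≡ 8·6 ≡ 10.
  x = λ² - 18 - 18 = 100 - 36 ≡ 7; y = λ·(18 - 7) - 8 ≡ 7. → (7, 7)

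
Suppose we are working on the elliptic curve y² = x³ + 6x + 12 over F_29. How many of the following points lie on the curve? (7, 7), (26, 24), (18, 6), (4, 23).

(7, 7): 7² ≡ 20, rhs ≡ 20 → on.
(26, 24): 24² ≡ 25, rhs ≡ 25 → on.
(18, 6): 6² ≡ 7, rhs ≡ 7 → on.
(4, 23): 23² ≡ 7, rhs ≡ 13 → off.

3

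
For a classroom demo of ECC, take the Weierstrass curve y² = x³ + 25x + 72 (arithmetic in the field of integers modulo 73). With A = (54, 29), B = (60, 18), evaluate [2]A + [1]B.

(67, 61)

First 2A:
Repeated addition: build up to 2A.
2A: tangent at (54, 29): λ = (3·54² + 25)/(2·29) ≡ 13/58. 58⁻¹ ≡ 34 (mod 73), so λ ≡ 13·34 ≡ 4.
  x = λ² - 54 - 54 = 16 - 108 ≡ 54; y = λ·(54 - 54) - 29 ≡ 44. → (54, 44)
2A = (54, 44).
Finally 2A + B:
(54, 44) + (60, 18). λ = (18 - 44)/(60 - 54) ≡ 47/6 mod 73. 6⁻¹ ≡ 61 (mod 73) since 6·61 = 366 ≡ 1, so λ ≡ 20.
  x = λ² - 54 - 60 = 400 - 114 ≡ 67; y = λ·(54 - 67) - 44 ≡ 61. → (67, 61)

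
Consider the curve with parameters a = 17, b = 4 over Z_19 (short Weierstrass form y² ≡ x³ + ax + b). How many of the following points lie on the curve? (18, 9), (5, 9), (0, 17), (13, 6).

(18, 9): 9² ≡ 5, rhs ≡ 5 → on.
(5, 9): 9² ≡ 5, rhs ≡ 5 → on.
(0, 17): 17² ≡ 4, rhs ≡ 4 → on.
(13, 6): 6² ≡ 17, rhs ≡ 9 → off.

3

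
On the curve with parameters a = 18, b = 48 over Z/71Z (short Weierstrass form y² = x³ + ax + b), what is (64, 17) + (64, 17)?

(44, 55)

tangent at (64, 17): λ = (3·64² + 18)/(2·17) ≡ 23/34. 34⁻¹ ≡ 23 (mod 71), so λ ≡ 23·23 ≡ 32.
  x = λ² - 64 - 64 = 1024 - 128 ≡ 44; y = λ·(64 - 44) - 17 ≡ 55. → (44, 55)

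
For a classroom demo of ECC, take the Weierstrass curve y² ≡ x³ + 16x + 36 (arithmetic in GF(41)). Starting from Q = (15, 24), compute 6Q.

(5, 35)

Repeated addition: build up to 6Q.
2Q: tangent at (15, 24): λ = (3·15² + 16)/(2·24) ≡ 35/7. 7⁻¹ ≡ 6 (mod 41), so λ ≡ 35·6 ≡ 5.
  x = λ² - 15 - 15 = 25 - 30 ≡ 36; y = λ·(15 - 36) - 24 ≡ 35. → (36, 35)
3Q: (36, 35) + (15, 24). λ = (24 - 35)/(15 - 36) ≡ 30/20 mod 41. 20⁻¹ ≡ 39 (mod 41), so λ ≡ 22.
  x = λ² - 36 - 15 = 484 - 51 ≡ 23; y = λ·(36 - 23) - 35 ≡ 5. → (23, 5)
4Q: (23, 5) + (15, 24). λ = (24 - 5)/(15 - 23) ≡ 19/33 mod 41. 33⁻¹ ≡ 5 (mod 41) since 33·5 = 165 ≡ 1, so λ ≡ 13.
  x = λ² - 23 - 15 = 169 - 38 ≡ 8; y = λ·(23 - 8) - 5 ≡ 26. → (8, 26)
5Q: (8, 26) + (15, 24). λ = (24 - 26)/(15 - 8) ≡ 39/7 mod 41. 7⁻¹ ≡ 6 (mod 41), so λ ≡ 29.
  x = λ² - 8 - 15 = 841 - 23 ≡ 39; y = λ·(8 - 39) - 26 ≡ 18. → (39, 18)
6Q: (39, 18) + (15, 24). λ = (24 - 18)/(15 - 39) ≡ 6/17 mod 41. 17⁻¹ ≡ 29 (mod 41), so λ ≡ 10.
  x = λ² - 39 - 15 = 100 - 54 ≡ 5; y = λ·(39 - 5) - 18 ≡ 35. → (5, 35)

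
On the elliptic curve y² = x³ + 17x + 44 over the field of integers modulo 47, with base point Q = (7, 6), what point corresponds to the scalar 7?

(28, 10)

Repeated addition: build up to 7Q.
2Q: tangent at (7, 6): λ = (3·7² + 17)/(2·6) ≡ 23/12. 12⁻¹ ≡ 4 (mod 47), so λ ≡ 23·4 ≡ 45.
  x = λ² - 7 - 7 = 2025 - 14 ≡ 37; y = λ·(7 - 37) - 6 ≡ 7. → (37, 7)
3Q: (37, 7) + (7, 6). λ = (6 - 7)/(7 - 37) ≡ 46/17 mod 47. 17⁻¹ ≡ 36 (mod 47) since 17·36 = 612 ≡ 1, so λ ≡ 11.
  x = λ² - 37 - 7 = 121 - 44 ≡ 30; y = λ·(37 - 30) - 7 ≡ 23. → (30, 23)
4Q: (30, 23) + (7, 6). λ = (6 - 23)/(7 - 30) ≡ 30/24 mod 47. 24⁻¹ ≡ 2 (mod 47) since 24·2 = 48 ≡ 1, so λ ≡ 13.
  x = λ² - 30 - 7 = 169 - 37 ≡ 38; y = λ·(30 - 38) - 23 ≡ 14. → (38, 14)
5Q: (38, 14) + (7, 6). λ = (6 - 14)/(7 - 38) ≡ 39/16 mod 47. 16⁻¹ ≡ 3 (mod 47) since 16·3 = 48 ≡ 1, so λ ≡ 23.
  x = λ² - 38 - 7 = 529 - 45 ≡ 14; y = λ·(38 - 14) - 14 ≡ 21. → (14, 21)
6Q: (14, 21) + (7, 6). λ = (6 - 21)/(7 - 14) ≡ 32/40 mod 47. 40⁻¹ ≡ 20 (mod 47), so λ ≡ 29.
  x = λ² - 14 - 7 = 841 - 21 ≡ 21; y = λ·(14 - 21) - 21 ≡ 11. → (21, 11)
7Q: (21, 11) + (7, 6). λ = (6 - 11)/(7 - 21) ≡ 42/33 mod 47. 33⁻¹ ≡ 10 (mod 47), so λ ≡ 44.
  x = λ² - 21 - 7 = 1936 - 28 ≡ 28; y = λ·(21 - 28) - 11 ≡ 10. → (28, 10)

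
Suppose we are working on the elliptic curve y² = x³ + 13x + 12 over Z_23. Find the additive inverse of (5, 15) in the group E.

-(5, 15) = (5, -15 mod 23) = (5, 8).

(5, 8)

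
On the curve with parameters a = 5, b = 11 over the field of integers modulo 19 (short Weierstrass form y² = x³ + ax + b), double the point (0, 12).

tangent at (0, 12): λ = (3·0² + 5)/(2·12) ≡ 5/5. 5⁻¹ ≡ 4 (mod 19), so λ ≡ 5·4 ≡ 1.
  x = λ² - 0 - 0 = 1 - 0 ≡ 1; y = λ·(0 - 1) - 12 ≡ 6. → (1, 6)

(1, 6)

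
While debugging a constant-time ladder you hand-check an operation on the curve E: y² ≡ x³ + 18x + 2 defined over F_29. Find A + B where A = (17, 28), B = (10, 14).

(17, 28) + (10, 14). λ = (14 - 28)/(10 - 17) ≡ 15/22 mod 29. 22⁻¹ ≡ 4 (mod 29), so λ ≡ 2.
  x = λ² - 17 - 10 = 4 - 27 ≡ 6; y = λ·(17 - 6) - 28 ≡ 23. → (6, 23)

(6, 23)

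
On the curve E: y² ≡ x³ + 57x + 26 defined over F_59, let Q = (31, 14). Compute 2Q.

(48, 30)

tangent at (31, 14): λ = (3·31² + 57)/(2·14) ≡ 49/28. 28⁻¹ ≡ 19 (mod 59), so λ ≡ 49·19 ≡ 46.
  x = λ² - 31 - 31 = 2116 - 62 ≡ 48; y = λ·(31 - 48) - 14 ≡ 30. → (48, 30)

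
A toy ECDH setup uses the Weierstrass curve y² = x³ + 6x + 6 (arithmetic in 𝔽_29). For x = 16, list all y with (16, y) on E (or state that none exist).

x³ + 6x + 6 = 4198 ≡ 22 (mod 29).
Square roots of 22 mod 29: 14 and 15 (since 14² = 196 ≡ 22).

14, 15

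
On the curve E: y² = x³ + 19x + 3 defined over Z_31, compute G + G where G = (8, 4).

(2, 7)

tangent at (8, 4): λ = (3·8² + 19)/(2·4) ≡ 25/8. 8⁻¹ ≡ 4 (mod 31) since 8·4 = 32 ≡ 1, so λ ≡ 25·4 ≡ 7.
  x = λ² - 8 - 8 = 49 - 16 ≡ 2; y = λ·(8 - 2) - 4 ≡ 7. → (2, 7)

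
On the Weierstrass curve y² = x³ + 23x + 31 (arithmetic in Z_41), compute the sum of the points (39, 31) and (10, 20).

(29, 35)

(39, 31) + (10, 20). λ = (20 - 31)/(10 - 39) ≡ 30/12 mod 41. 12⁻¹ ≡ 24 (mod 41), so λ ≡ 23.
  x = λ² - 39 - 10 = 529 - 49 ≡ 29; y = λ·(39 - 29) - 31 ≡ 35. → (29, 35)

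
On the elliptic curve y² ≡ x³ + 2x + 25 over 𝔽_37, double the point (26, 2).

tangent at (26, 2): λ = (3·26² + 2)/(2·2) ≡ 32/4. 4⁻¹ ≡ 28 (mod 37), so λ ≡ 32·28 ≡ 8.
  x = λ² - 26 - 26 = 64 - 52 ≡ 12; y = λ·(26 - 12) - 2 ≡ 36. → (12, 36)

(12, 36)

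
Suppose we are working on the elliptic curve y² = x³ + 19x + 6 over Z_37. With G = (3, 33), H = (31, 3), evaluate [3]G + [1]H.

(3, 4)

First 3G:
Repeated addition: build up to 3G.
2G: tangent at (3, 33): λ = (3·3² + 19)/(2·33) ≡ 9/29. 29⁻¹ ≡ 23 (mod 37), so λ ≡ 9·23 ≡ 22.
  x = λ² - 3 - 3 = 484 - 6 ≡ 34; y = λ·(3 - 34) - 33 ≡ 25. → (34, 25)
3G: (34, 25) + (3, 33). λ = (33 - 25)/(3 - 34) ≡ 8/6 mod 37. 6⁻¹ ≡ 31 (mod 37), so λ ≡ 26.
  x = λ² - 34 - 3 = 676 - 37 ≡ 10; y = λ·(34 - 10) - 25 ≡ 7. → (10, 7)
3G = (10, 7).
Finally 3G + H:
(10, 7) + (31, 3). λ = (3 - 7)/(31 - 10) ≡ 33/21 mod 37. 21⁻¹ ≡ 30 (mod 37), so λ ≡ 28.
  x = λ² - 10 - 31 = 784 - 41 ≡ 3; y = λ·(10 - 3) - 7 ≡ 4. → (3, 4)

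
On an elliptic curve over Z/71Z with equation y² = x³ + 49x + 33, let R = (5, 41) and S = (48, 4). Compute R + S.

(1, 15)

(5, 41) + (48, 4). λ = (4 - 41)/(48 - 5) ≡ 34/43 mod 71. 43⁻¹ ≡ 38 (mod 71) since 43·38 = 1634 ≡ 1, so λ ≡ 14.
  x = λ² - 5 - 48 = 196 - 53 ≡ 1; y = λ·(5 - 1) - 41 ≡ 15. → (1, 15)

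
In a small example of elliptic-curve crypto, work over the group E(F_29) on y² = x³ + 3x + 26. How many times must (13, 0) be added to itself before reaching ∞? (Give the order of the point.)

2

2P: (13, 0) + (13, 0): same x and y₁ ≡ -y₂, so the sum is ∞.
2P = ∞, so the order is 2.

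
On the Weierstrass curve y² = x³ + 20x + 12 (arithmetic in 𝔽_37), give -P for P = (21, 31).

-(21, 31) = (21, -31 mod 37) = (21, 6).

(21, 6)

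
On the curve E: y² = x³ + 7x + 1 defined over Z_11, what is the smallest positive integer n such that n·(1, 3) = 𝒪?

2P: tangent at (1, 3): λ = (3·1² + 7)/(2·3) ≡ 10/6. 6⁻¹ ≡ 2 (mod 11), so λ ≡ 10·2 ≡ 9.
  x = λ² - 1 - 1 = 81 - 2 ≡ 2; y = λ·(1 - 2) - 3 ≡ 10. → (2, 10)
3P: (2, 10) + (1, 3). λ = (3 - 10)/(1 - 2) ≡ 4/10 mod 11. 10⁻¹ ≡ 10 (mod 11), so λ ≡ 7.
  x = λ² - 2 - 1 = 49 - 3 ≡ 2; y = λ·(2 - 2) - 10 ≡ 1. → (2, 1)
4P: (2, 1) + (1, 3). λ = (3 - 1)/(1 - 2) ≡ 2/10 mod 11. 10⁻¹ ≡ 10 (mod 11) since 10·10 = 100 ≡ 1, so λ ≡ 9.
  x = λ² - 2 - 1 = 81 - 3 ≡ 1; y = λ·(2 - 1) - 1 ≡ 8. → (1, 8)
5P: (1, 8) + (1, 3): same x and y₁ ≡ -y₂, so the sum is 𝒪.
5P = 𝒪, so the order is 5.

5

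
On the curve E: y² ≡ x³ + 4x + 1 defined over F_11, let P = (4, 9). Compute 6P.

Repeated addition: build up to 6P.
2P: tangent at (4, 9): λ = (3·4² + 4)/(2·9) ≡ 8/7. 7⁻¹ ≡ 8 (mod 11), so λ ≡ 8·8 ≡ 9.
  x = λ² - 4 - 4 = 81 - 8 ≡ 7; y = λ·(4 - 7) - 9 ≡ 8. → (7, 8)
3P: (7, 8) + (4, 9). λ = (9 - 8)/(4 - 7) ≡ 1/8 mod 11. 8⁻¹ ≡ 7 (mod 11), so λ ≡ 7.
  x = λ² - 7 - 4 = 49 - 11 ≡ 5; y = λ·(7 - 5) - 8 ≡ 6. → (5, 6)
4P: (5, 6) + (4, 9). λ = (9 - 6)/(4 - 5) ≡ 3/10 mod 11. 10⁻¹ ≡ 10 (mod 11), so λ ≡ 8.
  x = λ² - 5 - 4 = 64 - 9 ≡ 0; y = λ·(5 - 0) - 6 ≡ 1. → (0, 1)
5P: (0, 1) + (4, 9). λ = (9 - 1)/(4 - 0) ≡ 8/4 mod 11. 4⁻¹ ≡ 3 (mod 11) since 4·3 = 12 ≡ 1, so λ ≡ 2.
  x = λ² - 0 - 4 = 4 - 4 ≡ 0; y = λ·(0 - 0) - 1 ≡ 10. → (0, 10)
6P: (0, 10) + (4, 9). λ = (9 - 10)/(4 - 0) ≡ 10/4 mod 11. 4⁻¹ ≡ 3 (mod 11) since 4·3 = 12 ≡ 1, so λ ≡ 8.
  x = λ² - 0 - 4 = 64 - 4 ≡ 5; y = λ·(0 - 5) - 10 ≡ 5. → (5, 5)

(5, 5)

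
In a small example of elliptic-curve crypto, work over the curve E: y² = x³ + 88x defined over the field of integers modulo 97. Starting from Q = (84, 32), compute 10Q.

Double-and-add on 10 = (1010)₂. Start with Q = (84, 32) for the leading 1-bit.
double: tangent at (84, 32): λ = (3·84² + 88)/(2·32) ≡ 13/64. 64⁻¹ ≡ 47 (mod 97) since 64·47 = 3008 ≡ 1, so λ ≡ 13·47 ≡ 29.
  x = λ² - 84 - 84 = 841 - 168 ≡ 91; y = λ·(84 - 91) - 32 ≡ 56. → (91, 56)
double: tangent at (91, 56): λ = (3·91² + 88)/(2·56) ≡ 2/15. 15⁻¹ ≡ 13 (mod 97) since 15·13 = 195 ≡ 1, so λ ≡ 2·13 ≡ 26.
  x = λ² - 91 - 91 = 676 - 182 ≡ 9; y = λ·(91 - 9) - 56 ≡ 39. → (9, 39)
add Q: (9, 39) + (84, 32). λ = (32 - 39)/(84 - 9) ≡ 90/75 mod 97. 75⁻¹ ≡ 22 (mod 97) since 75·22 = 1650 ≡ 1, so λ ≡ 40.
  x = λ² - 9 - 84 = 1600 - 93 ≡ 52; y = λ·(9 - 52) - 39 ≡ 84. → (52, 84)
double: tangent at (52, 84): λ = (3·52² + 88)/(2·84) ≡ 52/71. 71⁻¹ ≡ 41 (mod 97), so λ ≡ 52·41 ≡ 95.
  x = λ² - 52 - 52 = 9025 - 104 ≡ 94; y = λ·(52 - 94) - 84 ≡ 0. → (94, 0)

(94, 0)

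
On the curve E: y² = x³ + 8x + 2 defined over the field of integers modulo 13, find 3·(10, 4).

(9, 6)

Write P = (10, 4).
Repeated addition: build up to 3P.
2P: tangent at (10, 4): λ = (3·10² + 8)/(2·4) ≡ 9/8. 8⁻¹ ≡ 5 (mod 13), so λ ≡ 9·5 ≡ 6.
  x = λ² - 10 - 10 = 36 - 20 ≡ 3; y = λ·(10 - 3) - 4 ≡ 12. → (3, 12)
3P: (3, 12) + (10, 4). λ = (4 - 12)/(10 - 3) ≡ 5/7 mod 13. 7⁻¹ ≡ 2 (mod 13), so λ ≡ 10.
  x = λ² - 3 - 10 = 100 - 13 ≡ 9; y = λ·(3 - 9) - 12 ≡ 6. → (9, 6)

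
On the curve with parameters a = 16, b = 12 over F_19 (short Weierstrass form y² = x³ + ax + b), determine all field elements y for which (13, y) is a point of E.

x³ + 16x + 12 = 2417 ≡ 4 (mod 19).
Square roots of 4 mod 19: 2 and 17 (since 2² = 4 ≡ 4).

2, 17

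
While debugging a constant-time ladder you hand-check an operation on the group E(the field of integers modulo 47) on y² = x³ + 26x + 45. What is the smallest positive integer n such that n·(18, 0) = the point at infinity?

2

2P: (18, 0) + (18, 0): same x and y₁ ≡ -y₂, so the sum is the point at infinity.
2P = the point at infinity, so the order is 2.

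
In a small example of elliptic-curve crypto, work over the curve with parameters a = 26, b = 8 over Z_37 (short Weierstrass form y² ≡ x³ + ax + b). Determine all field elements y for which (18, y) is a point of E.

x³ + 26x + 8 = 6308 ≡ 18 (mod 37).
18 is a non-residue mod 37; no y exists.

none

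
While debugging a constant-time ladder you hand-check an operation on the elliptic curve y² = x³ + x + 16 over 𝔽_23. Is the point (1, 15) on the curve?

y² = 15² ≡ 18; x³ + 1x + 16 = 18 ≡ 18 (mod 23). 18 = 18.

yes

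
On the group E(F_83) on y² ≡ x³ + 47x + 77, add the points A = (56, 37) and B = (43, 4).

(15, 16)

(56, 37) + (43, 4). λ = (4 - 37)/(43 - 56) ≡ 50/70 mod 83. 70⁻¹ ≡ 51 (mod 83), so λ ≡ 60.
  x = λ² - 56 - 43 = 3600 - 99 ≡ 15; y = λ·(56 - 15) - 37 ≡ 16. → (15, 16)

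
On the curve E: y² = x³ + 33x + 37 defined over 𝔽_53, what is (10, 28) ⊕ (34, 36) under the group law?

(10, 28) + (34, 36). λ = (36 - 28)/(34 - 10) ≡ 8/24 mod 53. 24⁻¹ ≡ 42 (mod 53), so λ ≡ 18.
  x = λ² - 10 - 34 = 324 - 44 ≡ 15; y = λ·(10 - 15) - 28 ≡ 41. → (15, 41)

(15, 41)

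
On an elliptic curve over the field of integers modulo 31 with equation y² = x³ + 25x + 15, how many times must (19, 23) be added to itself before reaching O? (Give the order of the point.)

11

2P: tangent at (19, 23): λ = (3·19² + 25)/(2·23) ≡ 23/15. 15⁻¹ ≡ 29 (mod 31), so λ ≡ 23·29 ≡ 16.
  x = λ² - 19 - 19 = 256 - 38 ≡ 1; y = λ·(19 - 1) - 23 ≡ 17. → (1, 17)
3P: (1, 17) + (19, 23). λ = (23 - 17)/(19 - 1) ≡ 6/18 mod 31. 18⁻¹ ≡ 19 (mod 31), so λ ≡ 21.
  x = λ² - 1 - 19 = 441 - 20 ≡ 18; y = λ·(1 - 18) - 17 ≡ 29. → (18, 29)
4P: (18, 29) + (19, 23). λ = (23 - 29)/(19 - 18) ≡ 25/1 mod 31. 1⁻¹ ≡ 1 (mod 31) since 1·1 = 1 ≡ 1, so λ ≡ 25.
  x = λ² - 18 - 19 = 625 - 37 ≡ 30; y = λ·(18 - 30) - 29 ≡ 12. → (30, 12)
5P: (30, 12) + (19, 23). λ = (23 - 12)/(19 - 30) ≡ 11/20 mod 31. 20⁻¹ ≡ 14 (mod 31), so λ ≡ 30.
  x = λ² - 30 - 19 = 900 - 49 ≡ 14; y = λ·(30 - 14) - 12 ≡ 3. → (14, 3)
6P: (14, 3) + (19, 23). λ = (23 - 3)/(19 - 14) ≡ 20/5 mod 31. 5⁻¹ ≡ 25 (mod 31), so λ ≡ 4.
  x = λ² - 14 - 19 = 16 - 33 ≡ 14; y = λ·(14 - 14) - 3 ≡ 28. → (14, 28)
7P: (14, 28) + (19, 23). λ = (23 - 28)/(19 - 14) ≡ 26/5 mod 31. 5⁻¹ ≡ 25 (mod 31), so λ ≡ 30.
  x = λ² - 14 - 19 = 900 - 33 ≡ 30; y = λ·(14 - 30) - 28 ≡ 19. → (30, 19)
8P: (30, 19) + (19, 23). λ = (23 - 19)/(19 - 30) ≡ 4/20 mod 31. 20⁻¹ ≡ 14 (mod 31), so λ ≡ 25.
  x = λ² - 30 - 19 = 625 - 49 ≡ 18; y = λ·(30 - 18) - 19 ≡ 2. → (18, 2)
9P: (18, 2) + (19, 23). λ = (23 - 2)/(19 - 18) ≡ 21/1 mod 31. 1⁻¹ ≡ 1 (mod 31), so λ ≡ 21.
  x = λ² - 18 - 19 = 441 - 37 ≡ 1; y = λ·(18 - 1) - 2 ≡ 14. → (1, 14)
10P: (1, 14) + (19, 23). λ = (23 - 14)/(19 - 1) ≡ 9/18 mod 31. 18⁻¹ ≡ 19 (mod 31) since 18·19 = 342 ≡ 1, so λ ≡ 16.
  x = λ² - 1 - 19 = 256 - 20 ≡ 19; y = λ·(1 - 19) - 14 ≡ 8. → (19, 8)
11P: (19, 8) + (19, 23): same x and y₁ ≡ -y₂, so the sum is O.
11P = O, so the order is 11.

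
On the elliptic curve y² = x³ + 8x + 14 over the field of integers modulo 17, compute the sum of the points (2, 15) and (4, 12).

(2, 15) + (4, 12). λ = (12 - 15)/(4 - 2) ≡ 14/2 mod 17. 2⁻¹ ≡ 9 (mod 17) since 2·9 = 18 ≡ 1, so λ ≡ 7.
  x = λ² - 2 - 4 = 49 - 6 ≡ 9; y = λ·(2 - 9) - 15 ≡ 4. → (9, 4)

(9, 4)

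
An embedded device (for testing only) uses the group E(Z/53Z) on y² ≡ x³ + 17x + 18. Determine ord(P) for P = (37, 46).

11

2P: tangent at (37, 46): λ = (3·37² + 17)/(2·46) ≡ 43/39. 39⁻¹ ≡ 34 (mod 53), so λ ≡ 43·34 ≡ 31.
  x = λ² - 37 - 37 = 961 - 74 ≡ 39; y = λ·(37 - 39) - 46 ≡ 51. → (39, 51)
3P: (39, 51) + (37, 46). λ = (46 - 51)/(37 - 39) ≡ 48/51 mod 53. 51⁻¹ ≡ 26 (mod 53) since 51·26 = 1326 ≡ 1, so λ ≡ 29.
  x = λ² - 39 - 37 = 841 - 76 ≡ 23; y = λ·(39 - 23) - 51 ≡ 42. → (23, 42)
4P: (23, 42) + (37, 46). λ = (46 - 42)/(37 - 23) ≡ 4/14 mod 53. 14⁻¹ ≡ 19 (mod 53), so λ ≡ 23.
  x = λ² - 23 - 37 = 529 - 60 ≡ 45; y = λ·(23 - 45) - 42 ≡ 35. → (45, 35)
5P: (45, 35) + (37, 46). λ = (46 - 35)/(37 - 45) ≡ 11/45 mod 53. 45⁻¹ ≡ 33 (mod 53) since 45·33 = 1485 ≡ 1, so λ ≡ 45.
  x = λ² - 45 - 37 = 2025 - 82 ≡ 35; y = λ·(45 - 35) - 35 ≡ 44. → (35, 44)
6P: (35, 44) + (37, 46). λ = (46 - 44)/(37 - 35) ≡ 2/2 mod 53. 2⁻¹ ≡ 27 (mod 53) since 2·27 = 54 ≡ 1, so λ ≡ 1.
  x = λ² - 35 - 37 = 1 - 72 ≡ 35; y = λ·(35 - 35) - 44 ≡ 9. → (35, 9)
7P: (35, 9) + (37, 46). λ = (46 - 9)/(37 - 35) ≡ 37/2 mod 53. 2⁻¹ ≡ 27 (mod 53) since 2·27 = 54 ≡ 1, so λ ≡ 45.
  x = λ² - 35 - 37 = 2025 - 72 ≡ 45; y = λ·(35 - 45) - 9 ≡ 18. → (45, 18)
8P: (45, 18) + (37, 46). λ = (46 - 18)/(37 - 45) ≡ 28/45 mod 53. 45⁻¹ ≡ 33 (mod 53) since 45·33 = 1485 ≡ 1, so λ ≡ 23.
  x = λ² - 45 - 37 = 529 - 82 ≡ 23; y = λ·(45 - 23) - 18 ≡ 11. → (23, 11)
9P: (23, 11) + (37, 46). λ = (46 - 11)/(37 - 23) ≡ 35/14 mod 53. 14⁻¹ ≡ 19 (mod 53), so λ ≡ 29.
  x = λ² - 23 - 37 = 841 - 60 ≡ 39; y = λ·(23 - 39) - 11 ≡ 2. → (39, 2)
10P: (39, 2) + (37, 46). λ = (46 - 2)/(37 - 39) ≡ 44/51 mod 53. 51⁻¹ ≡ 26 (mod 53), so λ ≡ 31.
  x = λ² - 39 - 37 = 961 - 76 ≡ 37; y = λ·(39 - 37) - 2 ≡ 7. → (37, 7)
11P: (37, 7) + (37, 46): same x and y₁ ≡ -y₂, so the sum is 𝒪.
11P = 𝒪, so the order is 11.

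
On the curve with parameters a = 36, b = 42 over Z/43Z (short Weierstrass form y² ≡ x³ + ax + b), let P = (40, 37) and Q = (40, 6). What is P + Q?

The two points share x = 40 and their y-coordinates satisfy 37 + 6 ≡ 0 (mod 43), so they are inverses. Their sum is ∞.

O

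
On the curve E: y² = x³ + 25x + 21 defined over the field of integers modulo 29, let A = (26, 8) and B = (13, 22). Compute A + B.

(26, 8) + (13, 22). λ = (22 - 8)/(13 - 26) ≡ 14/16 mod 29. 16⁻¹ ≡ 20 (mod 29), so λ ≡ 19.
  x = λ² - 26 - 13 = 361 - 39 ≡ 3; y = λ·(26 - 3) - 8 ≡ 23. → (3, 23)

(3, 23)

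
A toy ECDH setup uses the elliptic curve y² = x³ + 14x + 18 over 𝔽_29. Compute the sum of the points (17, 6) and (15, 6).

(26, 23)

(17, 6) + (15, 6). λ = (6 - 6)/(15 - 17) ≡ 0/27 mod 29. 27⁻¹ ≡ 14 (mod 29), so λ ≡ 0.
  x = λ² - 17 - 15 = 0 - 32 ≡ 26; y = λ·(17 - 26) - 6 ≡ 23. → (26, 23)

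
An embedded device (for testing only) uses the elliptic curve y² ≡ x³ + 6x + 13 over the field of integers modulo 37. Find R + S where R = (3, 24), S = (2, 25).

(33, 6)

(3, 24) + (2, 25). λ = (25 - 24)/(2 - 3) ≡ 1/36 mod 37. 36⁻¹ ≡ 36 (mod 37) since 36·36 = 1296 ≡ 1, so λ ≡ 36.
  x = λ² - 3 - 2 = 1296 - 5 ≡ 33; y = λ·(3 - 33) - 24 ≡ 6. → (33, 6)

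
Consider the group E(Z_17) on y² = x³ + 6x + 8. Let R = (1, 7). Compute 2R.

tangent at (1, 7): λ = (3·1² + 6)/(2·7) ≡ 9/14. 14⁻¹ ≡ 11 (mod 17), so λ ≡ 9·11 ≡ 14.
  x = λ² - 1 - 1 = 196 - 2 ≡ 7; y = λ·(1 - 7) - 7 ≡ 11. → (7, 11)

(7, 11)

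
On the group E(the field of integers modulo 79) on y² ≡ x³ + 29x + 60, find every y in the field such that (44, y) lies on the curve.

none

x³ + 29x + 60 = 86520 ≡ 15 (mod 79).
15 is a non-residue mod 79; no y exists.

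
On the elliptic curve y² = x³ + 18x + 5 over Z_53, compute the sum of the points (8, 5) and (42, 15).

(8, 5) + (42, 15). λ = (15 - 5)/(42 - 8) ≡ 10/34 mod 53. 34⁻¹ ≡ 39 (mod 53), so λ ≡ 19.
  x = λ² - 8 - 42 = 361 - 50 ≡ 46; y = λ·(8 - 46) - 5 ≡ 15. → (46, 15)

(46, 15)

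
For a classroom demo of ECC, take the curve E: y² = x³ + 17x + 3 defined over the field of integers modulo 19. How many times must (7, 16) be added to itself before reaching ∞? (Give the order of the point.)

2P: tangent at (7, 16): λ = (3·7² + 17)/(2·16) ≡ 12/13. 13⁻¹ ≡ 3 (mod 19) since 13·3 = 39 ≡ 1, so λ ≡ 12·3 ≡ 17.
  x = λ² - 7 - 7 = 289 - 14 ≡ 9; y = λ·(7 - 9) - 16 ≡ 7. → (9, 7)
3P: (9, 7) + (7, 16). λ = (16 - 7)/(7 - 9) ≡ 9/17 mod 19. 17⁻¹ ≡ 9 (mod 19) since 17·9 = 153 ≡ 1, so λ ≡ 5.
  x = λ² - 9 - 7 = 25 - 16 ≡ 9; y = λ·(9 - 9) - 7 ≡ 12. → (9, 12)
4P: (9, 12) + (7, 16). λ = (16 - 12)/(7 - 9) ≡ 4/17 mod 19. 17⁻¹ ≡ 9 (mod 19), so λ ≡ 17.
  x = λ² - 9 - 7 = 289 - 16 ≡ 7; y = λ·(9 - 7) - 12 ≡ 3. → (7, 3)
5P: (7, 3) + (7, 16): same x and y₁ ≡ -y₂, so the sum is ∞.
5P = ∞, so the order is 5.

5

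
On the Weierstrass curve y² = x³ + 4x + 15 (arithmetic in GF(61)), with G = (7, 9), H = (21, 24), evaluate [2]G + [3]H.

(46, 39)

First 2G:
Repeated addition: build up to 2G.
2G: tangent at (7, 9): λ = (3·7² + 4)/(2·9) ≡ 29/18. 18⁻¹ ≡ 17 (mod 61), so λ ≡ 29·17 ≡ 5.
  x = λ² - 7 - 7 = 25 - 14 ≡ 11; y = λ·(7 - 11) - 9 ≡ 32. → (11, 32)
2G = (11, 32).
Next 3H:
Repeated addition: build up to 3H.
2H: tangent at (21, 24): λ = (3·21² + 4)/(2·24) ≡ 46/48. 48⁻¹ ≡ 14 (mod 61) since 48·14 = 672 ≡ 1, so λ ≡ 46·14 ≡ 34.
  x = λ² - 21 - 21 = 1156 - 42 ≡ 16; y = λ·(21 - 16) - 24 ≡ 24. → (16, 24)
3H: (16, 24) + (21, 24). λ = (24 - 24)/(21 - 16) ≡ 0/5 mod 61. 5⁻¹ ≡ 49 (mod 61), so λ ≡ 0.
  x = λ² - 16 - 21 = 0 - 37 ≡ 24; y = λ·(16 - 24) - 24 ≡ 37. → (24, 37)
3H = (24, 37).
Finally 2G + 3H:
(11, 32) + (24, 37). λ = (37 - 32)/(24 - 11) ≡ 5/13 mod 61. 13⁻¹ ≡ 47 (mod 61), so λ ≡ 52.
  x = λ² - 11 - 24 = 2704 - 35 ≡ 46; y = λ·(11 - 46) - 32 ≡ 39. → (46, 39)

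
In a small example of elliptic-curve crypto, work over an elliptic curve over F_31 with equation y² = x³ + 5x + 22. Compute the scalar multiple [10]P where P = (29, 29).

(3, 8)

Repeated addition: build up to 10P.
2P: tangent at (29, 29): λ = (3·29² + 5)/(2·29) ≡ 17/27. 27⁻¹ ≡ 23 (mod 31), so λ ≡ 17·23 ≡ 19.
  x = λ² - 29 - 29 = 361 - 58 ≡ 24; y = λ·(29 - 24) - 29 ≡ 4. → (24, 4)
3P: (24, 4) + (29, 29). λ = (29 - 4)/(29 - 24) ≡ 25/5 mod 31. 5⁻¹ ≡ 25 (mod 31) since 5·25 = 125 ≡ 1, so λ ≡ 5.
  x = λ² - 24 - 29 = 25 - 53 ≡ 3; y = λ·(24 - 3) - 4 ≡ 8. → (3, 8)
4P: (3, 8) + (29, 29). λ = (29 - 8)/(29 - 3) ≡ 21/26 mod 31. 26⁻¹ ≡ 6 (mod 31) since 26·6 = 156 ≡ 1, so λ ≡ 2.
  x = λ² - 3 - 29 = 4 - 32 ≡ 3; y = λ·(3 - 3) - 8 ≡ 23. → (3, 23)
5P: (3, 23) + (29, 29). λ = (29 - 23)/(29 - 3) ≡ 6/26 mod 31. 26⁻¹ ≡ 6 (mod 31) since 26·6 = 156 ≡ 1, so λ ≡ 5.
  x = λ² - 3 - 29 = 25 - 32 ≡ 24; y = λ·(3 - 24) - 23 ≡ 27. → (24, 27)
6P: (24, 27) + (29, 29). λ = (29 - 27)/(29 - 24) ≡ 2/5 mod 31. 5⁻¹ ≡ 25 (mod 31), so λ ≡ 19.
  x = λ² - 24 - 29 = 361 - 53 ≡ 29; y = λ·(24 - 29) - 27 ≡ 2. → (29, 2)
7P: (29, 2) + (29, 29): same x and y₁ ≡ -y₂, so the sum is O.
8P: O + (29, 29) = (29, 29) (identity).
9P: tangent at (29, 29): λ = (3·29² + 5)/(2·29) ≡ 17/27. 27⁻¹ ≡ 23 (mod 31) since 27·23 = 621 ≡ 1, so λ ≡ 17·23 ≡ 19.
  x = λ² - 29 - 29 = 361 - 58 ≡ 24; y = λ·(29 - 24) - 29 ≡ 4. → (24, 4)
10P: (24, 4) + (29, 29). λ = (29 - 4)/(29 - 24) ≡ 25/5 mod 31. 5⁻¹ ≡ 25 (mod 31) since 5·25 = 125 ≡ 1, so λ ≡ 5.
  x = λ² - 24 - 29 = 25 - 53 ≡ 3; y = λ·(24 - 3) - 4 ≡ 8. → (3, 8)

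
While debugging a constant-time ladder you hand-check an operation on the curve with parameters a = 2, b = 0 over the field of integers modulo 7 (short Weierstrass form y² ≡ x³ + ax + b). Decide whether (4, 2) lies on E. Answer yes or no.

no

y² = 2² ≡ 4; x³ + 2x + 0 = 72 ≡ 2 (mod 7). 4 ≠ 2.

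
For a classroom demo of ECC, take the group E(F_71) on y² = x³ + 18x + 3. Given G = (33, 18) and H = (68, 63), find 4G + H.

(69, 39)

First 4G:
Double-and-add on 4 = (100)₂. Start with G = (33, 18) for the leading 1-bit.
double: tangent at (33, 18): λ = (3·33² + 18)/(2·18) ≡ 19/36. 36⁻¹ ≡ 2 (mod 71), so λ ≡ 19·2 ≡ 38.
  x = λ² - 33 - 33 = 1444 - 66 ≡ 29; y = λ·(33 - 29) - 18 ≡ 63. → (29, 63)
double: tangent at (29, 63): λ = (3·29² + 18)/(2·63) ≡ 56/55. 55⁻¹ ≡ 31 (mod 71), so λ ≡ 56·31 ≡ 32.
  x = λ² - 29 - 29 = 1024 - 58 ≡ 43; y = λ·(29 - 43) - 63 ≡ 57. → (43, 57)
4G = (43, 57).
Finally 4G + H:
(43, 57) + (68, 63). λ = (63 - 57)/(68 - 43) ≡ 6/25 mod 71. 25⁻¹ ≡ 54 (mod 71) since 25·54 = 1350 ≡ 1, so λ ≡ 40.
  x = λ² - 43 - 68 = 1600 - 111 ≡ 69; y = λ·(43 - 69) - 57 ≡ 39. → (69, 39)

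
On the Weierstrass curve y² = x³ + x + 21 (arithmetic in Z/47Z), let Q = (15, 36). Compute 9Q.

Double-and-add on 9 = (1001)₂. Start with Q = (15, 36) for the leading 1-bit.
double: tangent at (15, 36): λ = (3·15² + 1)/(2·36) ≡ 18/25. 25⁻¹ ≡ 32 (mod 47) since 25·32 = 800 ≡ 1, so λ ≡ 18·32 ≡ 12.
  x = λ² - 15 - 15 = 144 - 30 ≡ 20; y = λ·(15 - 20) - 36 ≡ 45. → (20, 45)
double: tangent at (20, 45): λ = (3·20² + 1)/(2·45) ≡ 26/43. 43⁻¹ ≡ 35 (mod 47) since 43·35 = 1505 ≡ 1, so λ ≡ 26·35 ≡ 17.
  x = λ² - 20 - 20 = 289 - 40 ≡ 14; y = λ·(20 - 14) - 45 ≡ 10. → (14, 10)
double: tangent at (14, 10): λ = (3·14² + 1)/(2·10) ≡ 25/20. 20⁻¹ ≡ 40 (mod 47), so λ ≡ 25·40 ≡ 13.
  x = λ² - 14 - 14 = 169 - 28 ≡ 0; y = λ·(14 - 0) - 10 ≡ 31. → (0, 31)
add Q: (0, 31) + (15, 36). λ = (36 - 31)/(15 - 0) ≡ 5/15 mod 47. 15⁻¹ ≡ 22 (mod 47), so λ ≡ 16.
  x = λ² - 0 - 15 = 256 - 15 ≡ 6; y = λ·(0 - 6) - 31 ≡ 14. → (6, 14)

(6, 14)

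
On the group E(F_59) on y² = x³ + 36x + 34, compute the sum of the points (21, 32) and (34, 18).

(21, 32) + (34, 18). λ = (18 - 32)/(34 - 21) ≡ 45/13 mod 59. 13⁻¹ ≡ 50 (mod 59) since 13·50 = 650 ≡ 1, so λ ≡ 8.
  x = λ² - 21 - 34 = 64 - 55 ≡ 9; y = λ·(21 - 9) - 32 ≡ 5. → (9, 5)

(9, 5)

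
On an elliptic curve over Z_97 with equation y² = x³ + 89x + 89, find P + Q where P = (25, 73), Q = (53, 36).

(25, 73) + (53, 36). λ = (36 - 73)/(53 - 25) ≡ 60/28 mod 97. 28⁻¹ ≡ 52 (mod 97), so λ ≡ 16.
  x = λ² - 25 - 53 = 256 - 78 ≡ 81; y = λ·(25 - 81) - 73 ≡ 1. → (81, 1)

(81, 1)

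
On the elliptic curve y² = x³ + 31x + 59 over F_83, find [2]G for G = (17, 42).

(25, 78)

tangent at (17, 42): λ = (3·17² + 31)/(2·42) ≡ 68/1. 1⁻¹ ≡ 1 (mod 83), so λ ≡ 68·1 ≡ 68.
  x = λ² - 17 - 17 = 4624 - 34 ≡ 25; y = λ·(17 - 25) - 42 ≡ 78. → (25, 78)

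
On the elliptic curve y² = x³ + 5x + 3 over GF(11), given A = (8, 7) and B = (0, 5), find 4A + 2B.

(8, 4)

First 4A:
Double-and-add on 4 = (100)₂. Start with A = (8, 7) for the leading 1-bit.
double: tangent at (8, 7): λ = (3·8² + 5)/(2·7) ≡ 10/3. 3⁻¹ ≡ 4 (mod 11), so λ ≡ 10·4 ≡ 7.
  x = λ² - 8 - 8 = 49 - 16 ≡ 0; y = λ·(8 - 0) - 7 ≡ 5. → (0, 5)
double: tangent at (0, 5): λ = (3·0² + 5)/(2·5) ≡ 5/10. 10⁻¹ ≡ 10 (mod 11) since 10·10 = 100 ≡ 1, so λ ≡ 5·10 ≡ 6.
  x = λ² - 0 - 0 = 36 - 0 ≡ 3; y = λ·(0 - 3) - 5 ≡ 10. → (3, 10)
4A = (3, 10).
Next 2B:
Repeated addition: build up to 2B.
2B: tangent at (0, 5): λ = (3·0² + 5)/(2·5) ≡ 5/10. 10⁻¹ ≡ 10 (mod 11), so λ ≡ 5·10 ≡ 6.
  x = λ² - 0 - 0 = 36 - 0 ≡ 3; y = λ·(0 - 3) - 5 ≡ 10. → (3, 10)
2B = (3, 10).
Finally 4A + 2B:
tangent at (3, 10): λ = (3·3² + 5)/(2·10) ≡ 10/9. 9⁻¹ ≡ 5 (mod 11), so λ ≡ 10·5 ≡ 6.
  x = λ² - 3 - 3 = 36 - 6 ≡ 8; y = λ·(3 - 8) - 10 ≡ 4. → (8, 4)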